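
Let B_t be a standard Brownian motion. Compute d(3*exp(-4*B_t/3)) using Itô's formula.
d(3*exp(-4*B_t/3)) = (8*exp(-4*B_t/3)/3) dt + (-4*exp(-4*B_t/3)) dB_t

Itô's formula for f(B_t) gives d f(B_t) = f'(B_t) dB_t + (1/2) f''(B_t) dt. Compute derivatives of f(x) = 3*exp(-4*x/3):
  f'(x)  = -4*exp(-4*x/3)
  f''(x) = 16*exp(-4*x/3)/3
Substitute x = B_t and multiply the f'' term by 1/2:
  drift     = (1/2) * (16*exp(-4*x/3)/3) evaluated at B_t = 8*exp(-4*B_t/3)/3
  diffusion = (-4*exp(-4*x/3)) evaluated at B_t = -4*exp(-4*B_t/3)
Therefore d(3*exp(-4*B_t/3)) = (8*exp(-4*B_t/3)/3) dt + (-4*exp(-4*B_t/3)) dB_t.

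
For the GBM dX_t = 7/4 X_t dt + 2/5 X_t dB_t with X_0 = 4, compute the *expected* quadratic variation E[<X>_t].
E[<X>_t] = 128*exp(183*t/50)/183 - 128/183

<X>_t = int_0^t ((2/5) * X_s)^2 ds. Taking expectation inside the integral: E[<X>_t] = (2/5)^2 * int_0^t E[X_s^2] ds. For GBM, E[X_s^2] = x_0^2 * exp((2 mu + sigma^2) s). Integrating:
  E[<X>_t] = (2/5)^2 * 4^2 * (exp((2*(7/4) + (2/5)^2) t) - 1) / (2*(7/4) + (2/5)^2)
           = (2/5)^2 * 4^2 * (exp((183/50) t) - 1) / (183/50) = 128*exp(183*t/50)/183 - 128/183.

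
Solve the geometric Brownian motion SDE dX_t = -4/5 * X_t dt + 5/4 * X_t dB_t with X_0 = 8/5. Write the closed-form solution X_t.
X_t = 8/5 * exp((-253/160) * t + (5/4) * B_t)

For GBM dX = mu X dt + sigma X dB with X_0 = x_0, apply Itô to Y = log X: dY = (mu - sigma^2/2) dt + sigma dB, so Y_t = log(x_0) + (mu - sigma^2/2) t + sigma B_t and hence X_t = x_0 * exp((mu - sigma^2/2) t + sigma B_t).
With mu = -4/5, sigma = 5/4, x_0 = 8/5, this gives:
  X_t = 8/5 * exp((-253/160) * t + (5/4) * B_t).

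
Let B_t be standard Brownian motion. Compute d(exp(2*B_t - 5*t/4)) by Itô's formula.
d(exp(2*B_t - 5*t/4)) = (3*exp(2*B_t - 5*t/4)/4) dt + (2*exp(2*B_t - 5*t/4)) dB_t

Itô's formula for f(t, x): d f(t, B_t) = (f_t + (1/2) f_xx) dt + f_x dB_t. Compute partials of f(t, x) = exp(-5*t/4 + 2*x):
  f_t(t,x)  = -5*exp(-5*t/4 + 2*x)/4
  f_x(t,x)  = 2*exp(-5*t/4 + 2*x)
  f_xx(t,x) = 4*exp(-5*t/4 + 2*x)
Assemble drift = f_t + (1/2) f_xx = 3*exp(-5*t/4 + 2*x)/4 and diffusion = f_x = 2*exp(-5*t/4 + 2*x). Substituting x = B_t:
  d(exp(2*B_t - 5*t/4)) = (3*exp(2*B_t - 5*t/4)/4) dt + (2*exp(2*B_t - 5*t/4)) dB_t.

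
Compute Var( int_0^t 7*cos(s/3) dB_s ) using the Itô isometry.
Var = 49*t/2 + 147*sin(2*t/3)/4

The Itô integral of a deterministic integrand f(s) has mean 0 because each increment f(s) * (B_{s+ds} - B_s) has mean 0. By the Itô isometry:
  Var( int_0^t f(s) dB_s ) = E[ (int_0^t f(s) dB_s)^2 ] = int_0^t f(s)^2 ds.
Here f(s) = 7*cos(s/3), so f(s)^2 = 49*cos(s/3)^2. Integrate:
  int_0^t (49*cos(s/3)^2) ds = 49*t/2 + 147*sin(2*t/3)/4.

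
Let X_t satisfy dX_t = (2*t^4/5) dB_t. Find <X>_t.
<X>_t = 4*t^9/225

For an Itô process dX_t = a(t) dt + b(t) dB_t, the quadratic variation is <X>_t = int_0^t b(s)^2 ds (the drift term does not contribute). Here b(s) = 2*s^4/5, so
  b(s)^2 = 4*s^8/25.
Integrating from 0 to t:
  <X>_t = int_0^t (4*s^8/25) ds = 4*t^9/225.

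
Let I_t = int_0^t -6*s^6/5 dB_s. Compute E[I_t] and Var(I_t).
E[I_t] = 0; Var(I_t) = 36*t^13/325

The Itô integral of a deterministic integrand f(s) has mean 0 because each increment f(s) * (B_{s+ds} - B_s) has mean 0. By the Itô isometry:
  Var( int_0^t f(s) dB_s ) = E[ (int_0^t f(s) dB_s)^2 ] = int_0^t f(s)^2 ds.
Here f(s) = -6*s^6/5, so f(s)^2 = 36*s^12/25. Integrate:
  int_0^t (36*s^12/25) ds = 36*t^13/325.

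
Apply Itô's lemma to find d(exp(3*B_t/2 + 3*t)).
d(exp(3*B_t/2 + 3*t)) = (33*exp(3*B_t/2 + 3*t)/8) dt + (3*exp(3*B_t/2 + 3*t)/2) dB_t

Itô's formula for f(t, x): d f(t, B_t) = (f_t + (1/2) f_xx) dt + f_x dB_t. Compute partials of f(t, x) = exp(3*t + 3*x/2):
  f_t(t,x)  = 3*exp(3*t + 3*x/2)
  f_x(t,x)  = 3*exp(3*t + 3*x/2)/2
  f_xx(t,x) = 9*exp(3*t + 3*x/2)/4
Assemble drift = f_t + (1/2) f_xx = 33*exp(3*t + 3*x/2)/8 and diffusion = f_x = 3*exp(3*t + 3*x/2)/2. Substituting x = B_t:
  d(exp(3*B_t/2 + 3*t)) = (33*exp(3*B_t/2 + 3*t)/8) dt + (3*exp(3*B_t/2 + 3*t)/2) dB_t.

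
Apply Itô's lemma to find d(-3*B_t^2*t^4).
d(-3*B_t^2*t^4) = (3*t^3*(-4*B_t^2 - t)) dt + (-6*B_t*t^4) dB_t

Itô's formula for f(t, x): d f(t, B_t) = (f_t + (1/2) f_xx) dt + f_x dB_t. Compute partials of f(t, x) = -3*t^4*x^2:
  f_t(t,x)  = -12*t^3*x^2
  f_x(t,x)  = -6*t^4*x
  f_xx(t,x) = -6*t^4
Assemble drift = f_t + (1/2) f_xx = 3*t^3*(-t - 4*x^2) and diffusion = f_x = -6*t^4*x. Substituting x = B_t:
  d(-3*B_t^2*t^4) = (3*t^3*(-4*B_t^2 - t)) dt + (-6*B_t*t^4) dB_t.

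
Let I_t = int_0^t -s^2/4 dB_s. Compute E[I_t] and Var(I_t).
E[I_t] = 0; Var(I_t) = t^5/80

The Itô integral of a deterministic integrand f(s) has mean 0 because each increment f(s) * (B_{s+ds} - B_s) has mean 0. By the Itô isometry:
  Var( int_0^t f(s) dB_s ) = E[ (int_0^t f(s) dB_s)^2 ] = int_0^t f(s)^2 ds.
Here f(s) = -s^2/4, so f(s)^2 = s^4/16. Integrate:
  int_0^t (s^4/16) ds = t^5/80.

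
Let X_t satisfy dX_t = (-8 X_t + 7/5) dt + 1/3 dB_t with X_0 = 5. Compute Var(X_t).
Var(X_t) = 1/144 - exp(-16*t)/144

The variance V(t) = Var(X_t) satisfies V'(t) = 2 a V(t) + c^2 with V(0) = 0 (drift coefficient is linear in X, diffusion is constant). With a = -8, c = 1/3, the solution is
  V(t) = (c^2 / (2 a)) * (exp(2 a t) - 1)
       = ((1/3)^2 / (2*(-8))) * (exp((-16) t) - 1)
       = 1/144 - exp(-16*t)/144.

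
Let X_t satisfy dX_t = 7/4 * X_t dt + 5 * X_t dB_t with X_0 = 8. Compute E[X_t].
E[X_t] = 8*exp(7*t/4)

For GBM dX = mu X dt + sigma X dB with X_0 = x_0, apply Itô to Y = log X: dY = (mu - sigma^2/2) dt + sigma dB, so Y_t = log(x_0) + (mu - sigma^2/2) t + sigma B_t and hence X_t = x_0 * exp((mu - sigma^2/2) t + sigma B_t).
With mu = 7/4, sigma = 5, x_0 = 8, this gives:
  X_t = 8 * exp((-43/4) * t + (5) * B_t).
Since sigma*B_t ~ Normal(0, sigma^2 t), E[exp(sigma*B_t)] = exp(sigma^2 t / 2); so E[X_t] = x_0 * exp((mu - sigma^2/2) t) * exp(sigma^2 t / 2) = x_0 * exp(mu t) = 8*exp(7*t/4).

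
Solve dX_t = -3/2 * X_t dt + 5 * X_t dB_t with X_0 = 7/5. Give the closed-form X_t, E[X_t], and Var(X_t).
X_t = 7/5 * exp((-14) t + (5) B_t); E[X_t] = 7*exp(-3*t/2)/5; Var(X_t) = (49*exp(25*t) - 49)*exp(-3*t)/25

For GBM dX = mu X dt + sigma X dB with X_0 = x_0, apply Itô to Y = log X: dY = (mu - sigma^2/2) dt + sigma dB, so Y_t = log(x_0) + (mu - sigma^2/2) t + sigma B_t and hence X_t = x_0 * exp((mu - sigma^2/2) t + sigma B_t).
With mu = -3/2, sigma = 5, x_0 = 7/5, this gives:
  X_t = 7/5 * exp((-14) * t + (5) * B_t).
Since sigma*B_t ~ Normal(0, sigma^2 t), E[exp(sigma*B_t)] = exp(sigma^2 t / 2); so E[X_t] = x_0 * exp((mu - sigma^2/2) t) * exp(sigma^2 t / 2) = x_0 * exp(mu t) = 7*exp(-3*t/2)/5.
Var(X_t) = E[X_t^2] - (E[X_t])^2 = x_0^2 * exp(2 mu t) * (exp(sigma^2 t) - 1) = (49*exp(25*t) - 49)*exp(-3*t)/25.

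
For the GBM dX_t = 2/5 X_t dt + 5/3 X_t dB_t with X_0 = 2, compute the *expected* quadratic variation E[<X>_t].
E[<X>_t] = 500*exp(161*t/45)/161 - 500/161

<X>_t = int_0^t ((5/3) * X_s)^2 ds. Taking expectation inside the integral: E[<X>_t] = (5/3)^2 * int_0^t E[X_s^2] ds. For GBM, E[X_s^2] = x_0^2 * exp((2 mu + sigma^2) s). Integrating:
  E[<X>_t] = (5/3)^2 * 2^2 * (exp((2*(2/5) + (5/3)^2) t) - 1) / (2*(2/5) + (5/3)^2)
           = (5/3)^2 * 2^2 * (exp((161/45) t) - 1) / (161/45) = 500*exp(161*t/45)/161 - 500/161.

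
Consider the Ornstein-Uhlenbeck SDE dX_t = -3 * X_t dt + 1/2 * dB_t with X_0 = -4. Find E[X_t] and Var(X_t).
E[X_t] = -4*exp(-3*t); Var(X_t) = 1/24 - exp(-6*t)/24

The OU SDE dX = -theta X dt + sigma dB admits the integrating factor exp(theta t): d(exp(theta t) X_t) = sigma exp(theta t) dB_t. Integrating from 0 to t:
  X_t = x_0 * exp(-theta t) + sigma * int_0^t exp(-theta (t-s)) dB_s.
The Itô integral has mean 0 and (by the Itô isometry) variance sigma^2 * int_0^t exp(-2 theta (t - s)) ds = sigma^2 * (1 - exp(-2 theta t)) / (2 theta).
With theta = 3, sigma = 1/2, x_0 = -4:
  E[X_t] = -4 * exp(-3 t) = -4*exp(-3*t)
  Var(X_t) = (1/2)^2 * (1 - exp(-2*3 t)) / (2 * 3) = 1/24 - exp(-6*t)/24.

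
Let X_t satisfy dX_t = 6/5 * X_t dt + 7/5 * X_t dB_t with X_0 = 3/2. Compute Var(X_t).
Var(X_t) = 9*(exp(49*t/25) - 1)*exp(12*t/5)/4

For GBM dX = mu X dt + sigma X dB with X_0 = x_0, apply Itô to Y = log X: dY = (mu - sigma^2/2) dt + sigma dB, so Y_t = log(x_0) + (mu - sigma^2/2) t + sigma B_t and hence X_t = x_0 * exp((mu - sigma^2/2) t + sigma B_t).
With mu = 6/5, sigma = 7/5, x_0 = 3/2, this gives:
  X_t = 3/2 * exp((11/50) * t + (7/5) * B_t).
Since sigma*B_t ~ Normal(0, sigma^2 t), E[exp(sigma*B_t)] = exp(sigma^2 t / 2); so E[X_t] = x_0 * exp((mu - sigma^2/2) t) * exp(sigma^2 t / 2) = x_0 * exp(mu t) = 3*exp(6*t/5)/2.
Var(X_t) = E[X_t^2] - (E[X_t])^2 = x_0^2 * exp(2 mu t) * (exp(sigma^2 t) - 1) = 9*(exp(49*t/25) - 1)*exp(12*t/5)/4.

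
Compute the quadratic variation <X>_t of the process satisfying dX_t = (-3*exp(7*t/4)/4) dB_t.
<X>_t = 9*exp(7*t/2)/56 - 9/56

For an Itô process dX_t = a(t) dt + b(t) dB_t, the quadratic variation is <X>_t = int_0^t b(s)^2 ds (the drift term does not contribute). Here b(s) = -3*exp(7*s/4)/4, so
  b(s)^2 = 9*exp(7*s/2)/16.
Integrating from 0 to t:
  <X>_t = int_0^t (9*exp(7*s/2)/16) ds = 9*exp(7*t/2)/56 - 9/56.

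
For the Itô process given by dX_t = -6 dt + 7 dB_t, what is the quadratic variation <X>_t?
<X>_t = 49*t

For an Itô process dX_t = a(t) dt + b(t) dB_t, the quadratic variation is <X>_t = int_0^t b(s)^2 ds (the drift term does not contribute). Here b(s) = 7, so
  b(s)^2 = 49.
Integrating from 0 to t:
  <X>_t = int_0^t (49) ds = 49*t.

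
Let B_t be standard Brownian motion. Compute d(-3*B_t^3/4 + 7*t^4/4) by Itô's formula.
d(-3*B_t^3/4 + 7*t^4/4) = (-9*B_t/4 + 7*t^3) dt + (-9*B_t^2/4) dB_t

Itô's formula for f(t, x): d f(t, B_t) = (f_t + (1/2) f_xx) dt + f_x dB_t. Compute partials of f(t, x) = 7*t^4/4 - 3*x^3/4:
  f_t(t,x)  = 7*t^3
  f_x(t,x)  = -9*x^2/4
  f_xx(t,x) = -9*x/2
Assemble drift = f_t + (1/2) f_xx = 7*t^3 - 9*x/4 and diffusion = f_x = -9*x^2/4. Substituting x = B_t:
  d(-3*B_t^3/4 + 7*t^4/4) = (-9*B_t/4 + 7*t^3) dt + (-9*B_t^2/4) dB_t.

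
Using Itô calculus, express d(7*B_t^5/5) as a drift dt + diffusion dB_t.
d(7*B_t^5/5) = (14*B_t^3) dt + (7*B_t^4) dB_t

Itô's formula for f(B_t) gives d f(B_t) = f'(B_t) dB_t + (1/2) f''(B_t) dt. Compute derivatives of f(x) = 7*x^5/5:
  f'(x)  = 7*x^4
  f''(x) = 28*x^3
Substitute x = B_t and multiply the f'' term by 1/2:
  drift     = (1/2) * (28*x^3) evaluated at B_t = 14*B_t^3
  diffusion = (7*x^4) evaluated at B_t = 7*B_t^4
Therefore d(7*B_t^5/5) = (14*B_t^3) dt + (7*B_t^4) dB_t.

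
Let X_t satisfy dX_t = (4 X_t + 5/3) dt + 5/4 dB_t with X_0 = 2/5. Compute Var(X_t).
Var(X_t) = 25*exp(8*t)/128 - 25/128

The variance V(t) = Var(X_t) satisfies V'(t) = 2 a V(t) + c^2 with V(0) = 0 (drift coefficient is linear in X, diffusion is constant). With a = 4, c = 5/4, the solution is
  V(t) = (c^2 / (2 a)) * (exp(2 a t) - 1)
       = ((5/4)^2 / (2*4)) * (exp(8 t) - 1)
       = 25*exp(8*t)/128 - 25/128.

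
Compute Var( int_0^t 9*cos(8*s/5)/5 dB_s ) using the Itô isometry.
Var = 81*t/50 + 81*sin(8*t/5)*cos(8*t/5)/80

The Itô integral of a deterministic integrand f(s) has mean 0 because each increment f(s) * (B_{s+ds} - B_s) has mean 0. By the Itô isometry:
  Var( int_0^t f(s) dB_s ) = E[ (int_0^t f(s) dB_s)^2 ] = int_0^t f(s)^2 ds.
Here f(s) = 9*cos(8*s/5)/5, so f(s)^2 = 81*cos(8*s/5)^2/25. Integrate:
  int_0^t (81*cos(8*s/5)^2/25) ds = 81*t/50 + 81*sin(8*t/5)*cos(8*t/5)/80.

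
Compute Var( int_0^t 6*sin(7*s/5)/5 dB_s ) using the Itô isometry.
Var = 18*t/25 - 9*sin(14*t/5)/35

The Itô integral of a deterministic integrand f(s) has mean 0 because each increment f(s) * (B_{s+ds} - B_s) has mean 0. By the Itô isometry:
  Var( int_0^t f(s) dB_s ) = E[ (int_0^t f(s) dB_s)^2 ] = int_0^t f(s)^2 ds.
Here f(s) = 6*sin(7*s/5)/5, so f(s)^2 = 36*sin(7*s/5)^2/25. Integrate:
  int_0^t (36*sin(7*s/5)^2/25) ds = 18*t/25 - 9*sin(14*t/5)/35.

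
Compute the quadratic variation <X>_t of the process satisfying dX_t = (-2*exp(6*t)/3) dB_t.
<X>_t = exp(12*t)/27 - 1/27

For an Itô process dX_t = a(t) dt + b(t) dB_t, the quadratic variation is <X>_t = int_0^t b(s)^2 ds (the drift term does not contribute). Here b(s) = -2*exp(6*s)/3, so
  b(s)^2 = 4*exp(12*s)/9.
Integrating from 0 to t:
  <X>_t = int_0^t (4*exp(12*s)/9) ds = exp(12*t)/27 - 1/27.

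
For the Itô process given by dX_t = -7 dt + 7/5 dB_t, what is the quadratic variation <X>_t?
<X>_t = 49*t/25

For an Itô process dX_t = a(t) dt + b(t) dB_t, the quadratic variation is <X>_t = int_0^t b(s)^2 ds (the drift term does not contribute). Here b(s) = 7/5, so
  b(s)^2 = 49/25.
Integrating from 0 to t:
  <X>_t = int_0^t (49/25) ds = 49*t/25.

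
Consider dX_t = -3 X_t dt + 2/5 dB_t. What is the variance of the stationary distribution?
lim Var(X_t) = 2/75

The OU SDE dX = -theta X dt + sigma dB admits the integrating factor exp(theta t): d(exp(theta t) X_t) = sigma exp(theta t) dB_t. Integrating from 0 to t gives X_t = x_0 * exp(-theta t) + sigma * int_0^t exp(-theta (t-s)) dB_s for any initial x_0. The Itô integral has variance (by the Itô isometry) sigma^2 * int_0^t exp(-2 theta (t - s)) ds = sigma^2 * (1 - exp(-2 theta t)) / (2 theta), independent of x_0.
With theta = 3, sigma = 2/5:
  Var(X_t) = (2/5)^2 * (1 - exp(-2*3 t)) / (2 * 3) = 2/75 - 2*exp(-6*t)/75.
As t -> infinity, exp(-2*3 t) -> 0, so the stationary variance is sigma^2 / (2 theta) = 2/75.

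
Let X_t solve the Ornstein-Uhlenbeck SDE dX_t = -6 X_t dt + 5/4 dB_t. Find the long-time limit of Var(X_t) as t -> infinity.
lim Var(X_t) = 25/192

The OU SDE dX = -theta X dt + sigma dB admits the integrating factor exp(theta t): d(exp(theta t) X_t) = sigma exp(theta t) dB_t. Integrating from 0 to t gives X_t = x_0 * exp(-theta t) + sigma * int_0^t exp(-theta (t-s)) dB_s for any initial x_0. The Itô integral has variance (by the Itô isometry) sigma^2 * int_0^t exp(-2 theta (t - s)) ds = sigma^2 * (1 - exp(-2 theta t)) / (2 theta), independent of x_0.
With theta = 6, sigma = 5/4:
  Var(X_t) = (5/4)^2 * (1 - exp(-2*6 t)) / (2 * 6) = 25/192 - 25*exp(-12*t)/192.
As t -> infinity, exp(-2*6 t) -> 0, so the stationary variance is sigma^2 / (2 theta) = 25/192.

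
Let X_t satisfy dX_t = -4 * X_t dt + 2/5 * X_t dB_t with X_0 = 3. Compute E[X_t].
E[X_t] = 3*exp(-4*t)

For GBM dX = mu X dt + sigma X dB with X_0 = x_0, apply Itô to Y = log X: dY = (mu - sigma^2/2) dt + sigma dB, so Y_t = log(x_0) + (mu - sigma^2/2) t + sigma B_t and hence X_t = x_0 * exp((mu - sigma^2/2) t + sigma B_t).
With mu = -4, sigma = 2/5, x_0 = 3, this gives:
  X_t = 3 * exp((-102/25) * t + (2/5) * B_t).
Since sigma*B_t ~ Normal(0, sigma^2 t), E[exp(sigma*B_t)] = exp(sigma^2 t / 2); so E[X_t] = x_0 * exp((mu - sigma^2/2) t) * exp(sigma^2 t / 2) = x_0 * exp(mu t) = 3*exp(-4*t).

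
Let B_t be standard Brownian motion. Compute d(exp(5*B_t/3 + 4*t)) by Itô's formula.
d(exp(5*B_t/3 + 4*t)) = (97*exp(5*B_t/3 + 4*t)/18) dt + (5*exp(5*B_t/3 + 4*t)/3) dB_t

Itô's formula for f(t, x): d f(t, B_t) = (f_t + (1/2) f_xx) dt + f_x dB_t. Compute partials of f(t, x) = exp(4*t + 5*x/3):
  f_t(t,x)  = 4*exp(4*t + 5*x/3)
  f_x(t,x)  = 5*exp(4*t + 5*x/3)/3
  f_xx(t,x) = 25*exp(4*t + 5*x/3)/9
Assemble drift = f_t + (1/2) f_xx = 97*exp(4*t + 5*x/3)/18 and diffusion = f_x = 5*exp(4*t + 5*x/3)/3. Substituting x = B_t:
  d(exp(5*B_t/3 + 4*t)) = (97*exp(5*B_t/3 + 4*t)/18) dt + (5*exp(5*B_t/3 + 4*t)/3) dB_t.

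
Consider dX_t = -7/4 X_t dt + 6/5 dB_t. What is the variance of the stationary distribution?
lim Var(X_t) = 72/175

The OU SDE dX = -theta X dt + sigma dB admits the integrating factor exp(theta t): d(exp(theta t) X_t) = sigma exp(theta t) dB_t. Integrating from 0 to t gives X_t = x_0 * exp(-theta t) + sigma * int_0^t exp(-theta (t-s)) dB_s for any initial x_0. The Itô integral has variance (by the Itô isometry) sigma^2 * int_0^t exp(-2 theta (t - s)) ds = sigma^2 * (1 - exp(-2 theta t)) / (2 theta), independent of x_0.
With theta = 7/4, sigma = 6/5:
  Var(X_t) = (6/5)^2 * (1 - exp(-2*7/4 t)) / (2 * 7/4) = 72/175 - 72*exp(-7*t/2)/175.
As t -> infinity, exp(-2*7/4 t) -> 0, so the stationary variance is sigma^2 / (2 theta) = 72/175.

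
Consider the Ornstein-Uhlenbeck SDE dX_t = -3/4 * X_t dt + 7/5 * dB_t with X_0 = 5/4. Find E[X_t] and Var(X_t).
E[X_t] = 5*exp(-3*t/4)/4; Var(X_t) = 98/75 - 98*exp(-3*t/2)/75

The OU SDE dX = -theta X dt + sigma dB admits the integrating factor exp(theta t): d(exp(theta t) X_t) = sigma exp(theta t) dB_t. Integrating from 0 to t:
  X_t = x_0 * exp(-theta t) + sigma * int_0^t exp(-theta (t-s)) dB_s.
The Itô integral has mean 0 and (by the Itô isometry) variance sigma^2 * int_0^t exp(-2 theta (t - s)) ds = sigma^2 * (1 - exp(-2 theta t)) / (2 theta).
With theta = 3/4, sigma = 7/5, x_0 = 5/4:
  E[X_t] = 5/4 * exp(-3/4 t) = 5*exp(-3*t/4)/4
  Var(X_t) = (7/5)^2 * (1 - exp(-2*3/4 t)) / (2 * 3/4) = 98/75 - 98*exp(-3*t/2)/75.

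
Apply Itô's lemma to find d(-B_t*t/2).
d(-B_t*t/2) = (-B_t/2) dt + (-t/2) dB_t

Itô's formula for f(t, x): d f(t, B_t) = (f_t + (1/2) f_xx) dt + f_x dB_t. Compute partials of f(t, x) = -t*x/2:
  f_t(t,x)  = -x/2
  f_x(t,x)  = -t/2
  f_xx(t,x) = 0
Assemble drift = f_t + (1/2) f_xx = -x/2 and diffusion = f_x = -t/2. Substituting x = B_t:
  d(-B_t*t/2) = (-B_t/2) dt + (-t/2) dB_t.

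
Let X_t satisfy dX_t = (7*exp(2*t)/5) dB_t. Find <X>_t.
<X>_t = 49*exp(4*t)/100 - 49/100

For an Itô process dX_t = a(t) dt + b(t) dB_t, the quadratic variation is <X>_t = int_0^t b(s)^2 ds (the drift term does not contribute). Here b(s) = 7*exp(2*s)/5, so
  b(s)^2 = 49*exp(4*s)/25.
Integrating from 0 to t:
  <X>_t = int_0^t (49*exp(4*s)/25) ds = 49*exp(4*t)/100 - 49/100.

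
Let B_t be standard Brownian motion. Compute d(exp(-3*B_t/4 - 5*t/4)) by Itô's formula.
d(exp(-3*B_t/4 - 5*t/4)) = (-31*exp(-3*B_t/4 - 5*t/4)/32) dt + (-3*exp(-3*B_t/4 - 5*t/4)/4) dB_t

Itô's formula for f(t, x): d f(t, B_t) = (f_t + (1/2) f_xx) dt + f_x dB_t. Compute partials of f(t, x) = exp(-5*t/4 - 3*x/4):
  f_t(t,x)  = -5*exp(-5*t/4 - 3*x/4)/4
  f_x(t,x)  = -3*exp(-5*t/4 - 3*x/4)/4
  f_xx(t,x) = 9*exp(-5*t/4 - 3*x/4)/16
Assemble drift = f_t + (1/2) f_xx = -31*exp(-5*t/4 - 3*x/4)/32 and diffusion = f_x = -3*exp(-5*t/4 - 3*x/4)/4. Substituting x = B_t:
  d(exp(-3*B_t/4 - 5*t/4)) = (-31*exp(-3*B_t/4 - 5*t/4)/32) dt + (-3*exp(-3*B_t/4 - 5*t/4)/4) dB_t.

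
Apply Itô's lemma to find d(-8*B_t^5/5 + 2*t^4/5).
d(-8*B_t^5/5 + 2*t^4/5) = (-16*B_t^3 + 8*t^3/5) dt + (-8*B_t^4) dB_t

Itô's formula for f(t, x): d f(t, B_t) = (f_t + (1/2) f_xx) dt + f_x dB_t. Compute partials of f(t, x) = 2*t^4/5 - 8*x^5/5:
  f_t(t,x)  = 8*t^3/5
  f_x(t,x)  = -8*x^4
  f_xx(t,x) = -32*x^3
Assemble drift = f_t + (1/2) f_xx = 8*t^3/5 - 16*x^3 and diffusion = f_x = -8*x^4. Substituting x = B_t:
  d(-8*B_t^5/5 + 2*t^4/5) = (-16*B_t^3 + 8*t^3/5) dt + (-8*B_t^4) dB_t.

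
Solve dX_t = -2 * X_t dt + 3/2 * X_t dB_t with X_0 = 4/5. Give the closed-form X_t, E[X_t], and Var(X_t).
X_t = 4/5 * exp((-25/8) t + (3/2) B_t); E[X_t] = 4*exp(-2*t)/5; Var(X_t) = (16*exp(9*t/4) - 16)*exp(-4*t)/25

For GBM dX = mu X dt + sigma X dB with X_0 = x_0, apply Itô to Y = log X: dY = (mu - sigma^2/2) dt + sigma dB, so Y_t = log(x_0) + (mu - sigma^2/2) t + sigma B_t and hence X_t = x_0 * exp((mu - sigma^2/2) t + sigma B_t).
With mu = -2, sigma = 3/2, x_0 = 4/5, this gives:
  X_t = 4/5 * exp((-25/8) * t + (3/2) * B_t).
Since sigma*B_t ~ Normal(0, sigma^2 t), E[exp(sigma*B_t)] = exp(sigma^2 t / 2); so E[X_t] = x_0 * exp((mu - sigma^2/2) t) * exp(sigma^2 t / 2) = x_0 * exp(mu t) = 4*exp(-2*t)/5.
Var(X_t) = E[X_t^2] - (E[X_t])^2 = x_0^2 * exp(2 mu t) * (exp(sigma^2 t) - 1) = (16*exp(9*t/4) - 16)*exp(-4*t)/25.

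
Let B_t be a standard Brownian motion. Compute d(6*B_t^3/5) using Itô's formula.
d(6*B_t^3/5) = (18*B_t/5) dt + (18*B_t^2/5) dB_t

Itô's formula for f(B_t) gives d f(B_t) = f'(B_t) dB_t + (1/2) f''(B_t) dt. Compute derivatives of f(x) = 6*x^3/5:
  f'(x)  = 18*x^2/5
  f''(x) = 36*x/5
Substitute x = B_t and multiply the f'' term by 1/2:
  drift     = (1/2) * (36*x/5) evaluated at B_t = 18*B_t/5
  diffusion = (18*x^2/5) evaluated at B_t = 18*B_t^2/5
Therefore d(6*B_t^3/5) = (18*B_t/5) dt + (18*B_t^2/5) dB_t.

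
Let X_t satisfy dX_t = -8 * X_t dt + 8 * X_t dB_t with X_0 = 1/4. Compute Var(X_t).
Var(X_t) = (exp(64*t) - 1)*exp(-16*t)/16

For GBM dX = mu X dt + sigma X dB with X_0 = x_0, apply Itô to Y = log X: dY = (mu - sigma^2/2) dt + sigma dB, so Y_t = log(x_0) + (mu - sigma^2/2) t + sigma B_t and hence X_t = x_0 * exp((mu - sigma^2/2) t + sigma B_t).
With mu = -8, sigma = 8, x_0 = 1/4, this gives:
  X_t = 1/4 * exp((-40) * t + (8) * B_t).
Since sigma*B_t ~ Normal(0, sigma^2 t), E[exp(sigma*B_t)] = exp(sigma^2 t / 2); so E[X_t] = x_0 * exp((mu - sigma^2/2) t) * exp(sigma^2 t / 2) = x_0 * exp(mu t) = exp(-8*t)/4.
Var(X_t) = E[X_t^2] - (E[X_t])^2 = x_0^2 * exp(2 mu t) * (exp(sigma^2 t) - 1) = (exp(64*t) - 1)*exp(-16*t)/16.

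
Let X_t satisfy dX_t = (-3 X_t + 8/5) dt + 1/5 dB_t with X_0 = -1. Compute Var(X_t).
Var(X_t) = 1/150 - exp(-6*t)/150

The variance V(t) = Var(X_t) satisfies V'(t) = 2 a V(t) + c^2 with V(0) = 0 (drift coefficient is linear in X, diffusion is constant). With a = -3, c = 1/5, the solution is
  V(t) = (c^2 / (2 a)) * (exp(2 a t) - 1)
       = ((1/5)^2 / (2*(-3))) * (exp((-6) t) - 1)
       = 1/150 - exp(-6*t)/150.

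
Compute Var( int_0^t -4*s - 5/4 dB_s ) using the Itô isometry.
Var = t*(256*t^2 + 240*t + 75)/48

The Itô integral of a deterministic integrand f(s) has mean 0 because each increment f(s) * (B_{s+ds} - B_s) has mean 0. By the Itô isometry:
  Var( int_0^t f(s) dB_s ) = E[ (int_0^t f(s) dB_s)^2 ] = int_0^t f(s)^2 ds.
Here f(s) = -4*s - 5/4, so f(s)^2 = (16*s + 5)^2/16. Integrate:
  int_0^t ((16*s + 5)^2/16) ds = t*(256*t^2 + 240*t + 75)/48.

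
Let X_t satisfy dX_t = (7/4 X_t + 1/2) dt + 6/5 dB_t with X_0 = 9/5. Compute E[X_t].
E[X_t] = 73*exp(7*t/4)/35 - 2/7

Taking expectations and using E[dB_t] = 0, the mean m(t) = E[X_t] satisfies the ODE m'(t) = a m(t) + b with m(0) = x_0. With a = 7/4, b = 1/2, x_0 = 9/5, the solution is
  m(t) = x_0 * exp(a t) + (b/a) * (exp(a t) - 1)
       = (9/5) * exp((7/4) t) + ((1/2)/(7/4)) * (exp((7/4) t) - 1)
       = 73*exp(7*t/4)/35 - 2/7.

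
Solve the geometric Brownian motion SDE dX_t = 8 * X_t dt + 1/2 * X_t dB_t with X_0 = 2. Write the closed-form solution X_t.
X_t = 2 * exp((63/8) * t + (1/2) * B_t)

For GBM dX = mu X dt + sigma X dB with X_0 = x_0, apply Itô to Y = log X: dY = (mu - sigma^2/2) dt + sigma dB, so Y_t = log(x_0) + (mu - sigma^2/2) t + sigma B_t and hence X_t = x_0 * exp((mu - sigma^2/2) t + sigma B_t).
With mu = 8, sigma = 1/2, x_0 = 2, this gives:
  X_t = 2 * exp((63/8) * t + (1/2) * B_t).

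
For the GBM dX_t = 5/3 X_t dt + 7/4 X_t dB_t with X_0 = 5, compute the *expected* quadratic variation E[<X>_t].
E[<X>_t] = 3675*exp(307*t/48)/307 - 3675/307

<X>_t = int_0^t ((7/4) * X_s)^2 ds. Taking expectation inside the integral: E[<X>_t] = (7/4)^2 * int_0^t E[X_s^2] ds. For GBM, E[X_s^2] = x_0^2 * exp((2 mu + sigma^2) s). Integrating:
  E[<X>_t] = (7/4)^2 * 5^2 * (exp((2*(5/3) + (7/4)^2) t) - 1) / (2*(5/3) + (7/4)^2)
           = (7/4)^2 * 5^2 * (exp((307/48) t) - 1) / (307/48) = 3675*exp(307*t/48)/307 - 3675/307.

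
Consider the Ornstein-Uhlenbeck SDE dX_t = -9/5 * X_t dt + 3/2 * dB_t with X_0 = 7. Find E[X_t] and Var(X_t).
E[X_t] = 7*exp(-9*t/5); Var(X_t) = 5/8 - 5*exp(-18*t/5)/8

The OU SDE dX = -theta X dt + sigma dB admits the integrating factor exp(theta t): d(exp(theta t) X_t) = sigma exp(theta t) dB_t. Integrating from 0 to t:
  X_t = x_0 * exp(-theta t) + sigma * int_0^t exp(-theta (t-s)) dB_s.
The Itô integral has mean 0 and (by the Itô isometry) variance sigma^2 * int_0^t exp(-2 theta (t - s)) ds = sigma^2 * (1 - exp(-2 theta t)) / (2 theta).
With theta = 9/5, sigma = 3/2, x_0 = 7:
  E[X_t] = 7 * exp(-9/5 t) = 7*exp(-9*t/5)
  Var(X_t) = (3/2)^2 * (1 - exp(-2*9/5 t)) / (2 * 9/5) = 5/8 - 5*exp(-18*t/5)/8.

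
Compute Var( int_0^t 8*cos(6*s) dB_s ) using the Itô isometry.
Var = 32*t + 8*sin(12*t)/3

The Itô integral of a deterministic integrand f(s) has mean 0 because each increment f(s) * (B_{s+ds} - B_s) has mean 0. By the Itô isometry:
  Var( int_0^t f(s) dB_s ) = E[ (int_0^t f(s) dB_s)^2 ] = int_0^t f(s)^2 ds.
Here f(s) = 8*cos(6*s), so f(s)^2 = 64*cos(6*s)^2. Integrate:
  int_0^t (64*cos(6*s)^2) ds = 32*t + 8*sin(12*t)/3.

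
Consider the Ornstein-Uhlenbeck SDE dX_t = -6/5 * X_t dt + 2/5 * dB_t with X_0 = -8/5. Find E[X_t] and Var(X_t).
E[X_t] = -8*exp(-6*t/5)/5; Var(X_t) = 1/15 - exp(-12*t/5)/15

The OU SDE dX = -theta X dt + sigma dB admits the integrating factor exp(theta t): d(exp(theta t) X_t) = sigma exp(theta t) dB_t. Integrating from 0 to t:
  X_t = x_0 * exp(-theta t) + sigma * int_0^t exp(-theta (t-s)) dB_s.
The Itô integral has mean 0 and (by the Itô isometry) variance sigma^2 * int_0^t exp(-2 theta (t - s)) ds = sigma^2 * (1 - exp(-2 theta t)) / (2 theta).
With theta = 6/5, sigma = 2/5, x_0 = -8/5:
  E[X_t] = -8/5 * exp(-6/5 t) = -8*exp(-6*t/5)/5
  Var(X_t) = (2/5)^2 * (1 - exp(-2*6/5 t)) / (2 * 6/5) = 1/15 - exp(-12*t/5)/15.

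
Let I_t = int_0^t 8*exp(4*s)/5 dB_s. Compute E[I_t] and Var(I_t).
E[I_t] = 0; Var(I_t) = 8*exp(8*t)/25 - 8/25

The Itô integral of a deterministic integrand f(s) has mean 0 because each increment f(s) * (B_{s+ds} - B_s) has mean 0. By the Itô isometry:
  Var( int_0^t f(s) dB_s ) = E[ (int_0^t f(s) dB_s)^2 ] = int_0^t f(s)^2 ds.
Here f(s) = 8*exp(4*s)/5, so f(s)^2 = 64*exp(8*s)/25. Integrate:
  int_0^t (64*exp(8*s)/25) ds = 8*exp(8*t)/25 - 8/25.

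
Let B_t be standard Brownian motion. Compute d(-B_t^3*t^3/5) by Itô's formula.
d(-B_t^3*t^3/5) = (3*B_t*t^2*(-B_t^2 - t)/5) dt + (-3*B_t^2*t^3/5) dB_t

Itô's formula for f(t, x): d f(t, B_t) = (f_t + (1/2) f_xx) dt + f_x dB_t. Compute partials of f(t, x) = -t^3*x^3/5:
  f_t(t,x)  = -3*t^2*x^3/5
  f_x(t,x)  = -3*t^3*x^2/5
  f_xx(t,x) = -6*t^3*x/5
Assemble drift = f_t + (1/2) f_xx = 3*t^2*x*(-t - x^2)/5 and diffusion = f_x = -3*t^3*x^2/5. Substituting x = B_t:
  d(-B_t^3*t^3/5) = (3*B_t*t^2*(-B_t^2 - t)/5) dt + (-3*B_t^2*t^3/5) dB_t.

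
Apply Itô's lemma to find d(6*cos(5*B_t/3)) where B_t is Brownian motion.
d(6*cos(5*B_t/3)) = (-25*cos(5*B_t/3)/3) dt + (-10*sin(5*B_t/3)) dB_t

Itô's formula for f(B_t) gives d f(B_t) = f'(B_t) dB_t + (1/2) f''(B_t) dt. Compute derivatives of f(x) = 6*cos(5*x/3):
  f'(x)  = -10*sin(5*x/3)
  f''(x) = -50*cos(5*x/3)/3
Substitute x = B_t and multiply the f'' term by 1/2:
  drift     = (1/2) * (-50*cos(5*x/3)/3) evaluated at B_t = -25*cos(5*B_t/3)/3
  diffusion = (-10*sin(5*x/3)) evaluated at B_t = -10*sin(5*B_t/3)
Therefore d(6*cos(5*B_t/3)) = (-25*cos(5*B_t/3)/3) dt + (-10*sin(5*B_t/3)) dB_t.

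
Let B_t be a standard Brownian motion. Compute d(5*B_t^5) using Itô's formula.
d(5*B_t^5) = (50*B_t^3) dt + (25*B_t^4) dB_t

Itô's formula for f(B_t) gives d f(B_t) = f'(B_t) dB_t + (1/2) f''(B_t) dt. Compute derivatives of f(x) = 5*x^5:
  f'(x)  = 25*x^4
  f''(x) = 100*x^3
Substitute x = B_t and multiply the f'' term by 1/2:
  drift     = (1/2) * (100*x^3) evaluated at B_t = 50*B_t^3
  diffusion = (25*x^4) evaluated at B_t = 25*B_t^4
Therefore d(5*B_t^5) = (50*B_t^3) dt + (25*B_t^4) dB_t.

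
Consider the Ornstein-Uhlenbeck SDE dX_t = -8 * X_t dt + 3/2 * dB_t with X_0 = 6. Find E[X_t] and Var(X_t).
E[X_t] = 6*exp(-8*t); Var(X_t) = 9/64 - 9*exp(-16*t)/64

The OU SDE dX = -theta X dt + sigma dB admits the integrating factor exp(theta t): d(exp(theta t) X_t) = sigma exp(theta t) dB_t. Integrating from 0 to t:
  X_t = x_0 * exp(-theta t) + sigma * int_0^t exp(-theta (t-s)) dB_s.
The Itô integral has mean 0 and (by the Itô isometry) variance sigma^2 * int_0^t exp(-2 theta (t - s)) ds = sigma^2 * (1 - exp(-2 theta t)) / (2 theta).
With theta = 8, sigma = 3/2, x_0 = 6:
  E[X_t] = 6 * exp(-8 t) = 6*exp(-8*t)
  Var(X_t) = (3/2)^2 * (1 - exp(-2*8 t)) / (2 * 8) = 9/64 - 9*exp(-16*t)/64.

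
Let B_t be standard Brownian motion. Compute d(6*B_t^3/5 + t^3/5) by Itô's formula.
d(6*B_t^3/5 + t^3/5) = (18*B_t/5 + 3*t^2/5) dt + (18*B_t^2/5) dB_t

Itô's formula for f(t, x): d f(t, B_t) = (f_t + (1/2) f_xx) dt + f_x dB_t. Compute partials of f(t, x) = t^3/5 + 6*x^3/5:
  f_t(t,x)  = 3*t^2/5
  f_x(t,x)  = 18*x^2/5
  f_xx(t,x) = 36*x/5
Assemble drift = f_t + (1/2) f_xx = 3*t^2/5 + 18*x/5 and diffusion = f_x = 18*x^2/5. Substituting x = B_t:
  d(6*B_t^3/5 + t^3/5) = (18*B_t/5 + 3*t^2/5) dt + (18*B_t^2/5) dB_t.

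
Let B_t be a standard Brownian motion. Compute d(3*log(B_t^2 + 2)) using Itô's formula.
d(3*log(B_t^2 + 2)) = (3*(2 - B_t^2)/(B_t^2 + 2)^2) dt + (6*B_t/(B_t^2 + 2)) dB_t

Itô's formula for f(B_t) gives d f(B_t) = f'(B_t) dB_t + (1/2) f''(B_t) dt. Compute derivatives of f(x) = 3*log(x^2 + 2):
  f'(x)  = 6*x/(x^2 + 2)
  f''(x) = 6*(2 - x^2)/(x^2 + 2)^2
Substitute x = B_t and multiply the f'' term by 1/2:
  drift     = (1/2) * (6*(2 - x^2)/(x^2 + 2)^2) evaluated at B_t = 3*(2 - B_t^2)/(B_t^2 + 2)^2
  diffusion = (6*x/(x^2 + 2)) evaluated at B_t = 6*B_t/(B_t^2 + 2)
Therefore d(3*log(B_t^2 + 2)) = (3*(2 - B_t^2)/(B_t^2 + 2)^2) dt + (6*B_t/(B_t^2 + 2)) dB_t.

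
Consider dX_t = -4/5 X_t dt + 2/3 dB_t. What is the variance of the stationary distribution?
lim Var(X_t) = 5/18

The OU SDE dX = -theta X dt + sigma dB admits the integrating factor exp(theta t): d(exp(theta t) X_t) = sigma exp(theta t) dB_t. Integrating from 0 to t gives X_t = x_0 * exp(-theta t) + sigma * int_0^t exp(-theta (t-s)) dB_s for any initial x_0. The Itô integral has variance (by the Itô isometry) sigma^2 * int_0^t exp(-2 theta (t - s)) ds = sigma^2 * (1 - exp(-2 theta t)) / (2 theta), independent of x_0.
With theta = 4/5, sigma = 2/3:
  Var(X_t) = (2/3)^2 * (1 - exp(-2*4/5 t)) / (2 * 4/5) = 5/18 - 5*exp(-8*t/5)/18.
As t -> infinity, exp(-2*4/5 t) -> 0, so the stationary variance is sigma^2 / (2 theta) = 5/18.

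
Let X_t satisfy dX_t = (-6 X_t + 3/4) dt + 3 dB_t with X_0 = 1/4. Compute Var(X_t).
Var(X_t) = 3/4 - 3*exp(-12*t)/4

The variance V(t) = Var(X_t) satisfies V'(t) = 2 a V(t) + c^2 with V(0) = 0 (drift coefficient is linear in X, diffusion is constant). With a = -6, c = 3, the solution is
  V(t) = (c^2 / (2 a)) * (exp(2 a t) - 1)
       = (3^2 / (2*(-6))) * (exp((-12) t) - 1)
       = 3/4 - 3*exp(-12*t)/4.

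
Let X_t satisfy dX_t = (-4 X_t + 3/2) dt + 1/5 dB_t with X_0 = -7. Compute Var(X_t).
Var(X_t) = 1/200 - exp(-8*t)/200

The variance V(t) = Var(X_t) satisfies V'(t) = 2 a V(t) + c^2 with V(0) = 0 (drift coefficient is linear in X, diffusion is constant). With a = -4, c = 1/5, the solution is
  V(t) = (c^2 / (2 a)) * (exp(2 a t) - 1)
       = ((1/5)^2 / (2*(-4))) * (exp((-8) t) - 1)
       = 1/200 - exp(-8*t)/200.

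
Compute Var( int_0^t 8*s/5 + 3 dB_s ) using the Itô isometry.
Var = t*(64*t^2 + 360*t + 675)/75

The Itô integral of a deterministic integrand f(s) has mean 0 because each increment f(s) * (B_{s+ds} - B_s) has mean 0. By the Itô isometry:
  Var( int_0^t f(s) dB_s ) = E[ (int_0^t f(s) dB_s)^2 ] = int_0^t f(s)^2 ds.
Here f(s) = 8*s/5 + 3, so f(s)^2 = (8*s + 15)^2/25. Integrate:
  int_0^t ((8*s + 15)^2/25) ds = t*(64*t^2 + 360*t + 675)/75.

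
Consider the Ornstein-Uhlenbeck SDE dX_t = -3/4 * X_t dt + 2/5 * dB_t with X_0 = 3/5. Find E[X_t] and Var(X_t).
E[X_t] = 3*exp(-3*t/4)/5; Var(X_t) = 8/75 - 8*exp(-3*t/2)/75

The OU SDE dX = -theta X dt + sigma dB admits the integrating factor exp(theta t): d(exp(theta t) X_t) = sigma exp(theta t) dB_t. Integrating from 0 to t:
  X_t = x_0 * exp(-theta t) + sigma * int_0^t exp(-theta (t-s)) dB_s.
The Itô integral has mean 0 and (by the Itô isometry) variance sigma^2 * int_0^t exp(-2 theta (t - s)) ds = sigma^2 * (1 - exp(-2 theta t)) / (2 theta).
With theta = 3/4, sigma = 2/5, x_0 = 3/5:
  E[X_t] = 3/5 * exp(-3/4 t) = 3*exp(-3*t/4)/5
  Var(X_t) = (2/5)^2 * (1 - exp(-2*3/4 t)) / (2 * 3/4) = 8/75 - 8*exp(-3*t/2)/75.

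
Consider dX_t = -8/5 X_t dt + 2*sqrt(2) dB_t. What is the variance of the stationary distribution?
lim Var(X_t) = 5/2

The OU SDE dX = -theta X dt + sigma dB admits the integrating factor exp(theta t): d(exp(theta t) X_t) = sigma exp(theta t) dB_t. Integrating from 0 to t gives X_t = x_0 * exp(-theta t) + sigma * int_0^t exp(-theta (t-s)) dB_s for any initial x_0. The Itô integral has variance (by the Itô isometry) sigma^2 * int_0^t exp(-2 theta (t - s)) ds = sigma^2 * (1 - exp(-2 theta t)) / (2 theta), independent of x_0.
With theta = 8/5, sigma = 2*sqrt(2):
  Var(X_t) = (2*sqrt(2))^2 * (1 - exp(-2*8/5 t)) / (2 * 8/5) = 5/2 - 5*exp(-16*t/5)/2.
As t -> infinity, exp(-2*8/5 t) -> 0, so the stationary variance is sigma^2 / (2 theta) = 5/2.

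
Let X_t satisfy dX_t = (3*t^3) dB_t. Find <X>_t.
<X>_t = 9*t^7/7

For an Itô process dX_t = a(t) dt + b(t) dB_t, the quadratic variation is <X>_t = int_0^t b(s)^2 ds (the drift term does not contribute). Here b(s) = 3*s^3, so
  b(s)^2 = 9*s^6.
Integrating from 0 to t:
  <X>_t = int_0^t (9*s^6) ds = 9*t^7/7.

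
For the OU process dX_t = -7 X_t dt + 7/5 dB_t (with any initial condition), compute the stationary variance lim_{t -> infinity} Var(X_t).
lim Var(X_t) = 7/50

The OU SDE dX = -theta X dt + sigma dB admits the integrating factor exp(theta t): d(exp(theta t) X_t) = sigma exp(theta t) dB_t. Integrating from 0 to t gives X_t = x_0 * exp(-theta t) + sigma * int_0^t exp(-theta (t-s)) dB_s for any initial x_0. The Itô integral has variance (by the Itô isometry) sigma^2 * int_0^t exp(-2 theta (t - s)) ds = sigma^2 * (1 - exp(-2 theta t)) / (2 theta), independent of x_0.
With theta = 7, sigma = 7/5:
  Var(X_t) = (7/5)^2 * (1 - exp(-2*7 t)) / (2 * 7) = 7/50 - 7*exp(-14*t)/50.
As t -> infinity, exp(-2*7 t) -> 0, so the stationary variance is sigma^2 / (2 theta) = 7/50.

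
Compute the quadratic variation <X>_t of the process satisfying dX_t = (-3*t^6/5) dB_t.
<X>_t = 9*t^13/325

For an Itô process dX_t = a(t) dt + b(t) dB_t, the quadratic variation is <X>_t = int_0^t b(s)^2 ds (the drift term does not contribute). Here b(s) = -3*s^6/5, so
  b(s)^2 = 9*s^12/25.
Integrating from 0 to t:
  <X>_t = int_0^t (9*s^12/25) ds = 9*t^13/325.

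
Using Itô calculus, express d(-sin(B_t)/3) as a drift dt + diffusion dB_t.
d(-sin(B_t)/3) = (sin(B_t)/6) dt + (-cos(B_t)/3) dB_t

Itô's formula for f(B_t) gives d f(B_t) = f'(B_t) dB_t + (1/2) f''(B_t) dt. Compute derivatives of f(x) = -sin(x)/3:
  f'(x)  = -cos(x)/3
  f''(x) = sin(x)/3
Substitute x = B_t and multiply the f'' term by 1/2:
  drift     = (1/2) * (sin(x)/3) evaluated at B_t = sin(B_t)/6
  diffusion = (-cos(x)/3) evaluated at B_t = -cos(B_t)/3
Therefore d(-sin(B_t)/3) = (sin(B_t)/6) dt + (-cos(B_t)/3) dB_t.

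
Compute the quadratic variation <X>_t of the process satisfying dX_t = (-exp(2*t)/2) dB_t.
<X>_t = exp(4*t)/16 - 1/16

For an Itô process dX_t = a(t) dt + b(t) dB_t, the quadratic variation is <X>_t = int_0^t b(s)^2 ds (the drift term does not contribute). Here b(s) = -exp(2*s)/2, so
  b(s)^2 = exp(4*s)/4.
Integrating from 0 to t:
  <X>_t = int_0^t (exp(4*s)/4) ds = exp(4*t)/16 - 1/16.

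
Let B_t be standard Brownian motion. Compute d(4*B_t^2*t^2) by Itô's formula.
d(4*B_t^2*t^2) = (4*t*(2*B_t^2 + t)) dt + (8*B_t*t^2) dB_t

Itô's formula for f(t, x): d f(t, B_t) = (f_t + (1/2) f_xx) dt + f_x dB_t. Compute partials of f(t, x) = 4*t^2*x^2:
  f_t(t,x)  = 8*t*x^2
  f_x(t,x)  = 8*t^2*x
  f_xx(t,x) = 8*t^2
Assemble drift = f_t + (1/2) f_xx = 4*t*(t + 2*x^2) and diffusion = f_x = 8*t^2*x. Substituting x = B_t:
  d(4*B_t^2*t^2) = (4*t*(2*B_t^2 + t)) dt + (8*B_t*t^2) dB_t.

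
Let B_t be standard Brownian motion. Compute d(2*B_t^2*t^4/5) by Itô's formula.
d(2*B_t^2*t^4/5) = (2*t^3*(4*B_t^2 + t)/5) dt + (4*B_t*t^4/5) dB_t

Itô's formula for f(t, x): d f(t, B_t) = (f_t + (1/2) f_xx) dt + f_x dB_t. Compute partials of f(t, x) = 2*t^4*x^2/5:
  f_t(t,x)  = 8*t^3*x^2/5
  f_x(t,x)  = 4*t^4*x/5
  f_xx(t,x) = 4*t^4/5
Assemble drift = f_t + (1/2) f_xx = 2*t^3*(t + 4*x^2)/5 and diffusion = f_x = 4*t^4*x/5. Substituting x = B_t:
  d(2*B_t^2*t^4/5) = (2*t^3*(4*B_t^2 + t)/5) dt + (4*B_t*t^4/5) dB_t.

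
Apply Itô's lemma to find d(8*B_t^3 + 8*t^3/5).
d(8*B_t^3 + 8*t^3/5) = (24*B_t + 24*t^2/5) dt + (24*B_t^2) dB_t

Itô's formula for f(t, x): d f(t, B_t) = (f_t + (1/2) f_xx) dt + f_x dB_t. Compute partials of f(t, x) = 8*t^3/5 + 8*x^3:
  f_t(t,x)  = 24*t^2/5
  f_x(t,x)  = 24*x^2
  f_xx(t,x) = 48*x
Assemble drift = f_t + (1/2) f_xx = 24*t^2/5 + 24*x and diffusion = f_x = 24*x^2. Substituting x = B_t:
  d(8*B_t^3 + 8*t^3/5) = (24*B_t + 24*t^2/5) dt + (24*B_t^2) dB_t.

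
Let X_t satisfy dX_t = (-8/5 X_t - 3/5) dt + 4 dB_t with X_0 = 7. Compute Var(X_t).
Var(X_t) = 5 - 5*exp(-16*t/5)

The variance V(t) = Var(X_t) satisfies V'(t) = 2 a V(t) + c^2 with V(0) = 0 (drift coefficient is linear in X, diffusion is constant). With a = -8/5, c = 4, the solution is
  V(t) = (c^2 / (2 a)) * (exp(2 a t) - 1)
       = (4^2 / (2*(-8/5))) * (exp((-16/5) t) - 1)
       = 5 - 5*exp(-16*t/5).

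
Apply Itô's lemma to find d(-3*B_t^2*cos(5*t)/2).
d(-3*B_t^2*cos(5*t)/2) = (15*B_t^2*sin(5*t)/2 - 3*cos(5*t)/2) dt + (-3*B_t*cos(5*t)) dB_t

Itô's formula for f(t, x): d f(t, B_t) = (f_t + (1/2) f_xx) dt + f_x dB_t. Compute partials of f(t, x) = -3*x^2*cos(5*t)/2:
  f_t(t,x)  = 15*x^2*sin(5*t)/2
  f_x(t,x)  = -3*x*cos(5*t)
  f_xx(t,x) = -3*cos(5*t)
Assemble drift = f_t + (1/2) f_xx = 15*x^2*sin(5*t)/2 - 3*cos(5*t)/2 and diffusion = f_x = -3*x*cos(5*t). Substituting x = B_t:
  d(-3*B_t^2*cos(5*t)/2) = (15*B_t^2*sin(5*t)/2 - 3*cos(5*t)/2) dt + (-3*B_t*cos(5*t)) dB_t.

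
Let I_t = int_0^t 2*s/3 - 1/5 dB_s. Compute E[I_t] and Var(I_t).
E[I_t] = 0; Var(I_t) = t*(100*t^2 - 90*t + 27)/675

The Itô integral of a deterministic integrand f(s) has mean 0 because each increment f(s) * (B_{s+ds} - B_s) has mean 0. By the Itô isometry:
  Var( int_0^t f(s) dB_s ) = E[ (int_0^t f(s) dB_s)^2 ] = int_0^t f(s)^2 ds.
Here f(s) = 2*s/3 - 1/5, so f(s)^2 = (10*s - 3)^2/225. Integrate:
  int_0^t ((10*s - 3)^2/225) ds = t*(100*t^2 - 90*t + 27)/675.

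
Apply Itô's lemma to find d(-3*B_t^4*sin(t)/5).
d(-3*B_t^4*sin(t)/5) = (-3*B_t^2*(B_t^2*cos(t) + 6*sin(t))/5) dt + (-12*B_t^3*sin(t)/5) dB_t

Itô's formula for f(t, x): d f(t, B_t) = (f_t + (1/2) f_xx) dt + f_x dB_t. Compute partials of f(t, x) = -3*x^4*sin(t)/5:
  f_t(t,x)  = -3*x^4*cos(t)/5
  f_x(t,x)  = -12*x^3*sin(t)/5
  f_xx(t,x) = -36*x^2*sin(t)/5
Assemble drift = f_t + (1/2) f_xx = -3*x^2*(x^2*cos(t) + 6*sin(t))/5 and diffusion = f_x = -12*x^3*sin(t)/5. Substituting x = B_t:
  d(-3*B_t^4*sin(t)/5) = (-3*B_t^2*(B_t^2*cos(t) + 6*sin(t))/5) dt + (-12*B_t^3*sin(t)/5) dB_t.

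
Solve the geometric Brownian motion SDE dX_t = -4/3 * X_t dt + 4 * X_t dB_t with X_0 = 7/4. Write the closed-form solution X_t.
X_t = 7/4 * exp((-28/3) * t + (4) * B_t)

For GBM dX = mu X dt + sigma X dB with X_0 = x_0, apply Itô to Y = log X: dY = (mu - sigma^2/2) dt + sigma dB, so Y_t = log(x_0) + (mu - sigma^2/2) t + sigma B_t and hence X_t = x_0 * exp((mu - sigma^2/2) t + sigma B_t).
With mu = -4/3, sigma = 4, x_0 = 7/4, this gives:
  X_t = 7/4 * exp((-28/3) * t + (4) * B_t).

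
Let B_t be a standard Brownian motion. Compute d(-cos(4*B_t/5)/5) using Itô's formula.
d(-cos(4*B_t/5)/5) = (8*cos(4*B_t/5)/125) dt + (4*sin(4*B_t/5)/25) dB_t

Itô's formula for f(B_t) gives d f(B_t) = f'(B_t) dB_t + (1/2) f''(B_t) dt. Compute derivatives of f(x) = -cos(4*x/5)/5:
  f'(x)  = 4*sin(4*x/5)/25
  f''(x) = 16*cos(4*x/5)/125
Substitute x = B_t and multiply the f'' term by 1/2:
  drift     = (1/2) * (16*cos(4*x/5)/125) evaluated at B_t = 8*cos(4*B_t/5)/125
  diffusion = (4*sin(4*x/5)/25) evaluated at B_t = 4*sin(4*B_t/5)/25
Therefore d(-cos(4*B_t/5)/5) = (8*cos(4*B_t/5)/125) dt + (4*sin(4*B_t/5)/25) dB_t.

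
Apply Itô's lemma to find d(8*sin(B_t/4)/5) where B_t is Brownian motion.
d(8*sin(B_t/4)/5) = (-sin(B_t/4)/20) dt + (2*cos(B_t/4)/5) dB_t

Itô's formula for f(B_t) gives d f(B_t) = f'(B_t) dB_t + (1/2) f''(B_t) dt. Compute derivatives of f(x) = 8*sin(x/4)/5:
  f'(x)  = 2*cos(x/4)/5
  f''(x) = -sin(x/4)/10
Substitute x = B_t and multiply the f'' term by 1/2:
  drift     = (1/2) * (-sin(x/4)/10) evaluated at B_t = -sin(B_t/4)/20
  diffusion = (2*cos(x/4)/5) evaluated at B_t = 2*cos(B_t/4)/5
Therefore d(8*sin(B_t/4)/5) = (-sin(B_t/4)/20) dt + (2*cos(B_t/4)/5) dB_t.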